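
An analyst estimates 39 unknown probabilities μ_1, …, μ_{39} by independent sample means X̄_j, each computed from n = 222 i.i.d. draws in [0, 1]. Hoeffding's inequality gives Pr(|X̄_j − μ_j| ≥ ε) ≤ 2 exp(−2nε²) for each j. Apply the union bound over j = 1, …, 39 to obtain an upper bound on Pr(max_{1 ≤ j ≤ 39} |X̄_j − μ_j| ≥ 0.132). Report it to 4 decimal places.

0.0341

Per-experiment Hoeffding bound: 2·exp(−2·222·0.132²) = 2·exp(−7.73626) = 0.00087341.
Union bound over 39 events: 39·0.00087341 = 0.03406.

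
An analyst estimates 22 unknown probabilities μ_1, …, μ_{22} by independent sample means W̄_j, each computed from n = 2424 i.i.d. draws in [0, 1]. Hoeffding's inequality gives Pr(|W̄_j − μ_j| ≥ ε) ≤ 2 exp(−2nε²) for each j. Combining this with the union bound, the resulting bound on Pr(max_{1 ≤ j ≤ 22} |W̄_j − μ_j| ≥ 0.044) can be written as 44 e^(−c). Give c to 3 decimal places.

Union bound over the 22 events: Pr(max_{1 ≤ j ≤ 22} |W̄_j − μ_j| ≥ 0.044) ≤ 22·2·exp(−2nε²) = 44 exp(−2·2424·0.044²).
So c = 2·2424·0.044² = 9.3857.

9.386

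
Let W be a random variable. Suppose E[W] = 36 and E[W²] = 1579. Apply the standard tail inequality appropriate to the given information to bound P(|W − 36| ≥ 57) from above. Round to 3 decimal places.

The first two moments determine the variance, so Chebyshev's inequality is the sharpest standard bound available.
Var(W) = E[W²] − (E[W])² = 1579 − 1296 = 283.
Chebyshev's inequality: P(|W − μ| ≥ t) ≤ Var(W)/t² = 283/3249 = 0.0871.

0.087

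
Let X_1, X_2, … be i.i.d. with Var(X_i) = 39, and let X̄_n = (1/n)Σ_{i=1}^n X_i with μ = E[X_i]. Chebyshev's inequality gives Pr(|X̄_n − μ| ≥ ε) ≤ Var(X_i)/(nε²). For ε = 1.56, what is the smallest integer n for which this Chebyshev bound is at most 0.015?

Require 39/(n·1.56²) ≤ 0.015, i.e. n ≥ 39/(0.015·1.56²) = 1068.376.
The smallest integer n is 1069.

1069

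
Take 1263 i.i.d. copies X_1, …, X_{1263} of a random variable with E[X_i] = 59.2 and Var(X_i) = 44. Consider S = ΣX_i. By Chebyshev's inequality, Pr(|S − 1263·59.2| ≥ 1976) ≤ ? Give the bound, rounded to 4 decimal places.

Var(S) = n·Var(X_i) = 1263·44 = 55572.
Chebyshev: Pr(|S − 1263·59.2| ≥ 1976) ≤ Var(S)/1976² = 55572/3904576 = 0.0142.

0.0142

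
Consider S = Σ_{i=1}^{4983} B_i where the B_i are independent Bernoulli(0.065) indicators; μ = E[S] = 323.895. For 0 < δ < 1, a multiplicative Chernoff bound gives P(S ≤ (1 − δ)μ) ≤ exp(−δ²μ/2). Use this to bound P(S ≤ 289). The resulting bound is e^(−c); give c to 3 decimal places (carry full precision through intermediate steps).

Write 289 = (1 − δ)μ, so δ = 1 − 289/323.895 = 0.1077355…
Then the exponent is δ²μ/2 = (μ − 289)²/(2μ) = 1.879716.

1.880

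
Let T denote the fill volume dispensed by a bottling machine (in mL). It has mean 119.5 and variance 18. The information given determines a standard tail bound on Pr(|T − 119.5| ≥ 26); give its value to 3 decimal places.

Mean and variance are known, so Chebyshev's inequality applies.
Chebyshev: Pr(|T − μ| ≥ t) ≤ Var(T)/t².
Bound = 18 / 676 = 0.0266.

0.027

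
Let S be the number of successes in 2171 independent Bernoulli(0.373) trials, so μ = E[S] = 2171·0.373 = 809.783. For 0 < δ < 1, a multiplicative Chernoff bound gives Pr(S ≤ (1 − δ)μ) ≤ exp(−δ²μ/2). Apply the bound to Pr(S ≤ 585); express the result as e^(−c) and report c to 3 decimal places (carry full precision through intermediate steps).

Write 585 = (1 − δ)μ, so δ = 1 − 585/809.783 = 0.2775842…
Then the exponent is δ²μ/2 = (μ − 585)²/(2μ) = 31.198109.

31.198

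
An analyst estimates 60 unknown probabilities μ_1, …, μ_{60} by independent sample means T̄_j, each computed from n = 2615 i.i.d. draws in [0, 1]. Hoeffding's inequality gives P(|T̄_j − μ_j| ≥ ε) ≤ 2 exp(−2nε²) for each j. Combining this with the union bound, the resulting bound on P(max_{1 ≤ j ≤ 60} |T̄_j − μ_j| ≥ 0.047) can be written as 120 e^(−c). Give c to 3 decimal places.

11.553

Union bound over the 60 events: P(max_{1 ≤ j ≤ 60} |T̄_j − μ_j| ≥ 0.047) ≤ 60·2·exp(−2nε²) = 120 exp(−2·2615·0.047²).
So c = 2·2615·0.047² = 11.5531.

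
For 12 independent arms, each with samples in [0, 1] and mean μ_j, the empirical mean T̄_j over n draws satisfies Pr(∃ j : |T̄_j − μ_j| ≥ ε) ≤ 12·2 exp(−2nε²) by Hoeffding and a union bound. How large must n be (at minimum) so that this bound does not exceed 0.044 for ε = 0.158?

Need 2·12·exp(−2nε²) ≤ 0.044, i.e. exp(−2nε²) ≤ 0.044/24.
So 2nε² ≥ ln(24/0.044) = 6.301619.
Hence n ≥ 6.301619/(2·0.158²) = 126.214.
The smallest integer n is 127.

127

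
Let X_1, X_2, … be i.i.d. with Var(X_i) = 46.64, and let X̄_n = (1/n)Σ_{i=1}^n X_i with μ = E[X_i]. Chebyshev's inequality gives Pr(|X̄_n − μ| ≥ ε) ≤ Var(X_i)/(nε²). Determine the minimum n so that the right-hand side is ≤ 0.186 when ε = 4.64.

12

Require 46.64/(n·4.64²) ≤ 0.186, i.e. n ≥ 46.64/(0.186·4.64²) = 11.647.
The smallest integer n is 12.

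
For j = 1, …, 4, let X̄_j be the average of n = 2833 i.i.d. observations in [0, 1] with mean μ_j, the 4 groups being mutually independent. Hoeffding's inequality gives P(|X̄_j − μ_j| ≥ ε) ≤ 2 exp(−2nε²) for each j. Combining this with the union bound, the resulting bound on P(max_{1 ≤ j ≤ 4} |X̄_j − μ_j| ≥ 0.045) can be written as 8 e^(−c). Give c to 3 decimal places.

11.474

Union bound over the 4 events: P(max_{1 ≤ j ≤ 4} |X̄_j − μ_j| ≥ 0.045) ≤ 4·2·exp(−2nε²) = 8 exp(−2·2833·0.045²).
So c = 2·2833·0.045² = 11.4736.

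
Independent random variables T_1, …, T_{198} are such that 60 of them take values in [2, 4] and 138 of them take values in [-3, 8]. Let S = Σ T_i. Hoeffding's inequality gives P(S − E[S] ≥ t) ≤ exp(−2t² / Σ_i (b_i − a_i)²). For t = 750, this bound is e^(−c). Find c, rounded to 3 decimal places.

Σ(b_i − a_i)² = 60·2² + 138·11² = 16938.
c = 2t² / 16938 = 2·750² / 16938 = 66.4187.

66.419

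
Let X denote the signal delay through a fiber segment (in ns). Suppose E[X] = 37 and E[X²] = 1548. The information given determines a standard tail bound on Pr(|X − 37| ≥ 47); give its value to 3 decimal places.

The first two moments determine the variance, so Chebyshev's inequality is the sharpest standard bound available.
Var(X) = E[X²] − (E[X])² = 1548 − 1369 = 179.
Chebyshev's inequality: Pr(|X − μ| ≥ t) ≤ Var(X)/t² = 179/2209 = 0.0810.

0.081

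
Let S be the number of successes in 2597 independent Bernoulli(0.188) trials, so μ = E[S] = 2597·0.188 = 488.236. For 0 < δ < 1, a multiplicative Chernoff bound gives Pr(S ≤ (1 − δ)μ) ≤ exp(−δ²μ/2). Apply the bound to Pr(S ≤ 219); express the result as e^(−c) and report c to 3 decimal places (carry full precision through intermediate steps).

Write 219 = (1 − δ)μ, so δ = 1 − 219/488.236 = 0.5514464…
Then the exponent is δ²μ/2 = (μ − 219)²/(2μ) = 74.234616.

74.235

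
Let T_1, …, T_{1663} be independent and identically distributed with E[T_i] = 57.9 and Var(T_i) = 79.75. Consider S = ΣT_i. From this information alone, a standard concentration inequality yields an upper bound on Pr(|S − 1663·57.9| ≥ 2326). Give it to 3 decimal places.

With mean and variance of each term known, Chebyshev's inequality bounds the deviation of the sum (or sample mean).
Var(S) = n·Var(T_i) = 1663·79.75 = 132624.25.
Chebyshev: Pr(|S − 1663·57.9| ≥ 2326) ≤ Var(S)/2326² = 132624.25/5410276 = 0.0245.

0.025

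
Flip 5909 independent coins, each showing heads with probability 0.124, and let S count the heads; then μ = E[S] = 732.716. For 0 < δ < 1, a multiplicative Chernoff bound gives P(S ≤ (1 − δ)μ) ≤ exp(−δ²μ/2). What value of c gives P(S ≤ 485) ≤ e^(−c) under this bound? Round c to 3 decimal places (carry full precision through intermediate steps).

41.874

Write 485 = (1 − δ)μ, so δ = 1 − 485/732.716 = 0.3380791…
Then the exponent is δ²μ/2 = (μ − 485)²/(2μ) = 41.873807.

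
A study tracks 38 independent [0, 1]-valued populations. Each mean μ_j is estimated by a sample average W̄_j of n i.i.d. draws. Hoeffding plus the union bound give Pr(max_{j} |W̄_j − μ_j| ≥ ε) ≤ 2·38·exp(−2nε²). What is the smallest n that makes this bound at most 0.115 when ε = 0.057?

1000

Need 2·38·exp(−2nε²) ≤ 0.115, i.e. exp(−2nε²) ≤ 0.115/76.
So 2nε² ≥ ln(76/0.115) = 6.493556.
Hence n ≥ 6.493556/(2·0.057²) = 999.316.
The smallest integer n is 1000.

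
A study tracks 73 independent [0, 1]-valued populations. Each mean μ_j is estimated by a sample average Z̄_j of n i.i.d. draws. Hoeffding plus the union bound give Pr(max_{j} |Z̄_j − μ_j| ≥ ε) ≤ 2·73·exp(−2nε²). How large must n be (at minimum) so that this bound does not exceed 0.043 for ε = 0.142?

Need 2·73·exp(−2nε²) ≤ 0.043, i.e. exp(−2nε²) ≤ 0.043/146.
So 2nε² ≥ ln(146/0.043) = 8.130162.
Hence n ≥ 8.130162/(2·0.142²) = 201.601.
The smallest integer n is 202.

202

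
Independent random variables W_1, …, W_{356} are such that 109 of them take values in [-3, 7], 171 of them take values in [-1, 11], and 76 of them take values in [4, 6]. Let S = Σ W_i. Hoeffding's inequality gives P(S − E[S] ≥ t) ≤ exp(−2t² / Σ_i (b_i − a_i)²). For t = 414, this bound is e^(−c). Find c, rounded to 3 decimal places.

9.568

Σ(b_i − a_i)² = 109·10² + 171·12² + 76·2² = 35828.
c = 2t² / 35828 = 2·414² / 35828 = 9.5677.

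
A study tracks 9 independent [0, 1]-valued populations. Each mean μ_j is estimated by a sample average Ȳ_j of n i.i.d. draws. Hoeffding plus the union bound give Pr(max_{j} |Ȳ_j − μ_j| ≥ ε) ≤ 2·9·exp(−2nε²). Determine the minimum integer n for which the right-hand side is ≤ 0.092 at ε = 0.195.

Need 2·9·exp(−2nε²) ≤ 0.092, i.e. exp(−2nε²) ≤ 0.092/18.
So 2nε² ≥ ln(18/0.092) = 5.276338.
Hence n ≥ 5.276338/(2·0.195²) = 69.380.
The smallest integer n is 70.

70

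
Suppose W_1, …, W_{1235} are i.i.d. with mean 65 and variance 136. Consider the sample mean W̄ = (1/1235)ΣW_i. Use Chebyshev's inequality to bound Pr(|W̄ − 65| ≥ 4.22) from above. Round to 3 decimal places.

Var(W̄) = Var(W_i)/n = 136/1235 = 0.11012.
Chebyshev: Pr(|W̄ − 65| ≥ 4.22) ≤ Var(W̄)/(4.22)² = 136/(1235·4.22²) = 0.0062.

0.006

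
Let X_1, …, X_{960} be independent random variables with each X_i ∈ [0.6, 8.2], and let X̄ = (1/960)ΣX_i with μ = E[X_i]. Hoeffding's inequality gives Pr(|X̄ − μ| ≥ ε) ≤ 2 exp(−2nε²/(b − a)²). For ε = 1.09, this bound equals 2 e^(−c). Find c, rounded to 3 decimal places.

c = 2nε²/(b − a)² = 2·960·1.09² / 7.6² = 39.4936.

39.494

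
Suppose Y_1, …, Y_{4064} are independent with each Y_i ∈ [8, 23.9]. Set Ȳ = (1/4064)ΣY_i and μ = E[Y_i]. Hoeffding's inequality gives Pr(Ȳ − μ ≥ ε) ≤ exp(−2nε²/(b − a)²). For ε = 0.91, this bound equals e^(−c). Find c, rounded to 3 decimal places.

c = 2nε²/(b − a)² = 2·4064·0.91² / 15.9² = 26.6239.

26.624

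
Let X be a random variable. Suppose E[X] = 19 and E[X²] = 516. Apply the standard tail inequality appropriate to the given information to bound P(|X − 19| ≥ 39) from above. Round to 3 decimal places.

0.102

The first two moments determine the variance, so Chebyshev's inequality is the sharpest standard bound available.
Var(X) = E[X²] − (E[X])² = 516 − 361 = 155.
Chebyshev's inequality: P(|X − μ| ≥ t) ≤ Var(X)/t² = 155/1521 = 0.1019.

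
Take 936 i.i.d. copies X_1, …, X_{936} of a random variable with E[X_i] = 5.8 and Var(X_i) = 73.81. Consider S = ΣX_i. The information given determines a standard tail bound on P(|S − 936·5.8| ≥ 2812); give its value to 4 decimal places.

0.0087

With mean and variance of each term known, Chebyshev's inequality bounds the deviation of the sum (or sample mean).
Var(S) = n·Var(X_i) = 936·73.81 = 69086.16.
Chebyshev: P(|S − 936·5.8| ≥ 2812) ≤ Var(S)/2812² = 69086.16/7907344 = 0.0087.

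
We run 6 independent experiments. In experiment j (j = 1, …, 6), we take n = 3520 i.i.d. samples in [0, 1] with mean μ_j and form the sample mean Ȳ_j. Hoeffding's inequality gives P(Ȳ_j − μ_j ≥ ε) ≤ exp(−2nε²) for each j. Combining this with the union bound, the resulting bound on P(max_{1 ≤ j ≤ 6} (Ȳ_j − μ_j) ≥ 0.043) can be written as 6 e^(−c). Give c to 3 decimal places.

Union bound over the 6 events: P(max_{1 ≤ j ≤ 6} (Ȳ_j − μ_j) ≥ 0.043) ≤ 6·exp(−2nε²) = 6 exp(−2·3520·0.043²).
So c = 2·3520·0.043² = 13.0170.

13.017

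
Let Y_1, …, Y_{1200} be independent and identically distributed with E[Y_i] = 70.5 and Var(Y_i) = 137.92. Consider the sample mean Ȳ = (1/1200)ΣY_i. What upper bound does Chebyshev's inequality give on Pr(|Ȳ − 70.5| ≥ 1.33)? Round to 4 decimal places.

0.0650

Var(Ȳ) = Var(Y_i)/n = 137.92/1200 = 0.11493.
Chebyshev: Pr(|Ȳ − 70.5| ≥ 1.33) ≤ Var(Ȳ)/(1.33)² = 137.92/(1200·1.33²) = 0.0650.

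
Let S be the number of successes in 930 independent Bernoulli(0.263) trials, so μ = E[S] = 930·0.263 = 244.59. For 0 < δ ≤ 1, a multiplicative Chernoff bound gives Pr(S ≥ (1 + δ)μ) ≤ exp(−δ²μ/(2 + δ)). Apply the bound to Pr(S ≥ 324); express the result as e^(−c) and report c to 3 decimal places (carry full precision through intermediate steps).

Write 324 = (1 + δ)μ, so δ = 324/244.59 − 1 = 0.3246658…
Then the exponent is δ²μ/(2 + δ) = (324 − μ)² / (μ·(2 + δ)) = 11.090501.

11.091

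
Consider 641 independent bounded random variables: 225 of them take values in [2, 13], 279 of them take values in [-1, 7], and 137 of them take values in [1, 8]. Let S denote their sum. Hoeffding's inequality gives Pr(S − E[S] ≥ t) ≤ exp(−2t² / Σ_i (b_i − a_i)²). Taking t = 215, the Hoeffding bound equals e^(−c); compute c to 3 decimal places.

Σ(b_i − a_i)² = 225·11² + 279·8² + 137·7² = 51794.
c = 2t² / 51794 = 2·215² / 51794 = 1.7850.

1.785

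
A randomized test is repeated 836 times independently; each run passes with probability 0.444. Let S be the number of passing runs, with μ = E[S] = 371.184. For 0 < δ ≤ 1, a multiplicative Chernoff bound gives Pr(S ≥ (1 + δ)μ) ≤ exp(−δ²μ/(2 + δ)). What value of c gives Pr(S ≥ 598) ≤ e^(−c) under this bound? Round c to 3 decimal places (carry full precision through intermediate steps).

Write 598 = (1 + δ)μ, so δ = 598/371.184 − 1 = 0.6110608…
Then the exponent is δ²μ/(2 + δ) = (598 − μ)² / (μ·(2 + δ)) = 53.081250.

53.081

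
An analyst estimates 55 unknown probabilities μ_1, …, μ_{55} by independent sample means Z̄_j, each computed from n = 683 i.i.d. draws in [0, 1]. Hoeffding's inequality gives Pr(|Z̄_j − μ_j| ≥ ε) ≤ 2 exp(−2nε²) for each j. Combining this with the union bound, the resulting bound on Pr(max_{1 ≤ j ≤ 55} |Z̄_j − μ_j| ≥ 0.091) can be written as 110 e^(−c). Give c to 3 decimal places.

Union bound over the 55 events: Pr(max_{1 ≤ j ≤ 55} |Z̄_j − μ_j| ≥ 0.091) ≤ 55·2·exp(−2nε²) = 110 exp(−2·683·0.091²).
So c = 2·683·0.091² = 11.3118.

11.312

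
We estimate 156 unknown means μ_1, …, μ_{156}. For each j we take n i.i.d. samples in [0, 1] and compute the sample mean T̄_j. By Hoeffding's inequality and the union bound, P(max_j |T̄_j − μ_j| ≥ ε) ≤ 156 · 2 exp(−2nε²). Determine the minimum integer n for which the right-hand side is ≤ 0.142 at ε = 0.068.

833

Need 2·156·exp(−2nε²) ≤ 0.142, i.e. exp(−2nε²) ≤ 0.142/312.
So 2nε² ≥ ln(312/0.142) = 7.694931.
Hence n ≥ 7.694931/(2·0.068²) = 832.064.
The smallest integer n is 833.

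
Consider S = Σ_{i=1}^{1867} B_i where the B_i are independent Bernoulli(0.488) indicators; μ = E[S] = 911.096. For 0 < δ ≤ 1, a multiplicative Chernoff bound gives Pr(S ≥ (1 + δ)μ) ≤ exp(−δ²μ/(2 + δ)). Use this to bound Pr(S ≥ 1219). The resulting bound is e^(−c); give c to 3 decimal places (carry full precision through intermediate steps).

44.507

Write 1219 = (1 + δ)μ, so δ = 1219/911.096 − 1 = 0.337949…
Then the exponent is δ²μ/(2 + δ) = (1219 − μ)² / (μ·(2 + δ)) = 44.507324.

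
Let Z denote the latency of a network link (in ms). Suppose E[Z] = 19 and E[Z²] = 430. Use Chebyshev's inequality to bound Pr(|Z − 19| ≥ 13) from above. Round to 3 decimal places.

0.408

Var(Z) = E[Z²] − (E[Z])² = 430 − 361 = 69.
Chebyshev's inequality: Pr(|Z − μ| ≥ t) ≤ Var(Z)/t² = 69/169 = 0.4083.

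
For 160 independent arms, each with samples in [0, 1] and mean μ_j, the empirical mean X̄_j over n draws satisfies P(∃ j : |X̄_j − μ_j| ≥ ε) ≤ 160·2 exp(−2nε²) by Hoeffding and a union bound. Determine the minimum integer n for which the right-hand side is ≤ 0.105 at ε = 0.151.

176

Need 2·160·exp(−2nε²) ≤ 0.105, i.e. exp(−2nε²) ≤ 0.105/320.
So 2nε² ≥ ln(320/0.105) = 8.022116.
Hence n ≥ 8.022116/(2·0.151²) = 175.916.
The smallest integer n is 176.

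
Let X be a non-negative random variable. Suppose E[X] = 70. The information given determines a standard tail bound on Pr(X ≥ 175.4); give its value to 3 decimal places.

0.399

Only the mean of a non-negative variable is known, so Markov's inequality is the applicable tail bound.
Markov's inequality: for a non-negative random variable, Pr(X ≥ a) ≤ E[X]/a.
Here E[X] = 70 and a = 175.4, so the bound is 70/175.4 = 0.3991.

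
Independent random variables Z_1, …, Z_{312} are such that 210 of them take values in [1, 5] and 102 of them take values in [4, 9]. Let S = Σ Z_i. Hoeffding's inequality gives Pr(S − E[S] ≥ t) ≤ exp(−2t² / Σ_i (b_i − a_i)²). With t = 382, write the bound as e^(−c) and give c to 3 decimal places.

Σ(b_i − a_i)² = 210·4² + 102·5² = 5910.
c = 2t² / 5910 = 2·382² / 5910 = 49.3821.

49.382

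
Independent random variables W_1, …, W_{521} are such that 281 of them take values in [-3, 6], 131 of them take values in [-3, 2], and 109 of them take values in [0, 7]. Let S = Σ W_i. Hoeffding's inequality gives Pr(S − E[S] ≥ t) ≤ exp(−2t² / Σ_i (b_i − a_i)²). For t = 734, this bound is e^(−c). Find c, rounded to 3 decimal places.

34.341

Σ(b_i − a_i)² = 281·9² + 131·5² + 109·7² = 31377.
c = 2t² / 31377 = 2·734² / 31377 = 34.3408.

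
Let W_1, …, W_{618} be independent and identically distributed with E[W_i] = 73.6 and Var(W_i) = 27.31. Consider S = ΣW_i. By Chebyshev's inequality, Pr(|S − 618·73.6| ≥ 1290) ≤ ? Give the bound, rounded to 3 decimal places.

0.010

Var(S) = n·Var(W_i) = 618·27.31 = 16877.58.
Chebyshev: Pr(|S − 618·73.6| ≥ 1290) ≤ Var(S)/1290² = 16877.58/1664100 = 0.0101.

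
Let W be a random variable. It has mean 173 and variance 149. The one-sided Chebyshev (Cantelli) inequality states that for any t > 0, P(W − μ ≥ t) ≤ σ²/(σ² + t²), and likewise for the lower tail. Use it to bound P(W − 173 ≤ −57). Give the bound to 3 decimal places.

Here σ² = 149 and t = 57, so σ² + t² = 3398.
Cantelli's bound: 149/3398 = 0.0438.

0.044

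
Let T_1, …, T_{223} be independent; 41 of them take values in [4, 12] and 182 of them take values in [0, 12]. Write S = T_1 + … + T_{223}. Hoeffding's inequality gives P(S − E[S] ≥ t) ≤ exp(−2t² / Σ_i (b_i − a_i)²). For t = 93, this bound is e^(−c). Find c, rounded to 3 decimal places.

Σ(b_i − a_i)² = 41·8² + 182·12² = 28832.
c = 2t² / 28832 = 2·93² / 28832 = 0.6000.

0.600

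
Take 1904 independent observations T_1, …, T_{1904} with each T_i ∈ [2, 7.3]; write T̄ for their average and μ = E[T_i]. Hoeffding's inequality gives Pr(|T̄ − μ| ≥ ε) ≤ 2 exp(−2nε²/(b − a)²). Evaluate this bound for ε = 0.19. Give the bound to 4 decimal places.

0.0150

Exponent: 2nε²/(b − a)² = 2·1904·0.19² / 5.3² = 4.89387.
Bound = 2·exp(−4.89387) = 0.01498.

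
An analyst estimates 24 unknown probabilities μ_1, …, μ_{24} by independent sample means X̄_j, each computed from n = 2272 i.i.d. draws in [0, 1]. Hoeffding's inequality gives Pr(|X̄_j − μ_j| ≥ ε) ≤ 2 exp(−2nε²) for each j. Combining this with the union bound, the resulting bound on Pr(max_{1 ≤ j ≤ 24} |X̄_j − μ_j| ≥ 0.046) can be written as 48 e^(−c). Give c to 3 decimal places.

Union bound over the 24 events: Pr(max_{1 ≤ j ≤ 24} |X̄_j − μ_j| ≥ 0.046) ≤ 24·2·exp(−2nε²) = 48 exp(−2·2272·0.046²).
So c = 2·2272·0.046² = 9.6151.

9.615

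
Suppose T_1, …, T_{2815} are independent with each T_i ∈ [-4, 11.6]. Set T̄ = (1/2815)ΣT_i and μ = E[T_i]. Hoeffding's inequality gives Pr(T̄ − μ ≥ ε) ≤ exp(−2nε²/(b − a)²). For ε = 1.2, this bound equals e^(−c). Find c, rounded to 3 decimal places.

c = 2nε²/(b − a)² = 2·2815·1.2² / 15.6² = 33.3136.

33.314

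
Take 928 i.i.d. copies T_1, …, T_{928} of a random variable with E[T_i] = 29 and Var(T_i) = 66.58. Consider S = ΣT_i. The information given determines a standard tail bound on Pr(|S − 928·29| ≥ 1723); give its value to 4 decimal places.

0.0208

With mean and variance of each term known, Chebyshev's inequality bounds the deviation of the sum (or sample mean).
Var(S) = n·Var(T_i) = 928·66.58 = 61786.24.
Chebyshev: Pr(|S − 928·29| ≥ 1723) ≤ Var(S)/1723² = 61786.24/2968729 = 0.0208.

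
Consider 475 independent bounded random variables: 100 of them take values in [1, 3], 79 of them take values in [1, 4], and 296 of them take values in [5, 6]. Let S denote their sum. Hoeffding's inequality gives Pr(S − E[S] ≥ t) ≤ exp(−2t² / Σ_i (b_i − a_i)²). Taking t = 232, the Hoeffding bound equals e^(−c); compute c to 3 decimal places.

Σ(b_i − a_i)² = 100·2² + 79·3² + 296·1² = 1407.
c = 2t² / 1407 = 2·232² / 1407 = 76.5089.

76.509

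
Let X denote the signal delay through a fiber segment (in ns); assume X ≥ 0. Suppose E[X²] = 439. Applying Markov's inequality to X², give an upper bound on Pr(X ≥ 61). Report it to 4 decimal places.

Since X ≥ 0, the event {X ≥ 61} is the same as {X² ≥ 3721}.
Markov's inequality applied to X² gives Pr(X² ≥ 3721) ≤ E[X²]/3721 = 439/3721 = 0.1180.

0.1180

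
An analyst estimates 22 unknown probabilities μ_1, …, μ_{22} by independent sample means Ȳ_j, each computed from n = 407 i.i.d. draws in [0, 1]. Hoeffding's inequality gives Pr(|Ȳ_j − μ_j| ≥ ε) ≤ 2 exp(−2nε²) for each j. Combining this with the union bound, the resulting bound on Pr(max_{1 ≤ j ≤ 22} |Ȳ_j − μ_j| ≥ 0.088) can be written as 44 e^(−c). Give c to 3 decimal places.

Union bound over the 22 events: Pr(max_{1 ≤ j ≤ 22} |Ȳ_j − μ_j| ≥ 0.088) ≤ 22·2·exp(−2nε²) = 44 exp(−2·407·0.088²).
So c = 2·407·0.088² = 6.3036.

6.304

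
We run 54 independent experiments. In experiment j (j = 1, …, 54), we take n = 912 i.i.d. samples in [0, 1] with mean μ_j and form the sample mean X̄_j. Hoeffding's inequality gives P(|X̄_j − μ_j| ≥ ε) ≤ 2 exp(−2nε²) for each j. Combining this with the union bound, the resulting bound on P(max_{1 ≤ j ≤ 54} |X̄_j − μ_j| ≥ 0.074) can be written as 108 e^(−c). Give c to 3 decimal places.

9.988

Union bound over the 54 events: P(max_{1 ≤ j ≤ 54} |X̄_j − μ_j| ≥ 0.074) ≤ 54·2·exp(−2nε²) = 108 exp(−2·912·0.074²).
So c = 2·912·0.074² = 9.9882.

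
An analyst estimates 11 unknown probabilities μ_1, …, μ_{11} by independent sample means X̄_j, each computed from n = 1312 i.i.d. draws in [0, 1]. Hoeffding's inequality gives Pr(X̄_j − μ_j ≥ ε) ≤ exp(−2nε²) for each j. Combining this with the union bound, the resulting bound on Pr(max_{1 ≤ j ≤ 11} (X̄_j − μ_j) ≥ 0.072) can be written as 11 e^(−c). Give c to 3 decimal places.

Union bound over the 11 events: Pr(max_{1 ≤ j ≤ 11} (X̄_j − μ_j) ≥ 0.072) ≤ 11·exp(−2nε²) = 11 exp(−2·1312·0.072²).
So c = 2·1312·0.072² = 13.6028.

13.603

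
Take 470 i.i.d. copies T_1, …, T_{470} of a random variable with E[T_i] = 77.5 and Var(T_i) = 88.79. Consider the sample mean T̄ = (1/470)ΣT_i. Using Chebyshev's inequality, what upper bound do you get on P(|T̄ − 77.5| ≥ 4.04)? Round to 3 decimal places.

Var(T̄) = Var(T_i)/n = 88.79/470 = 0.18891.
Chebyshev: P(|T̄ − 77.5| ≥ 4.04) ≤ Var(T̄)/(4.04)² = 88.79/(470·4.04²) = 0.0116.

0.012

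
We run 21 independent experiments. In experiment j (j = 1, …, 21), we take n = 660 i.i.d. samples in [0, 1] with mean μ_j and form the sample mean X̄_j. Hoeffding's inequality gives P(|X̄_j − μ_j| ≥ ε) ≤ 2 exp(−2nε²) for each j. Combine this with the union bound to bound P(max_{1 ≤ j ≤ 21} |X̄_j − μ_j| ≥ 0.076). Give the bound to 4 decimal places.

0.0205

Per-experiment Hoeffding bound: 2·exp(−2·660·0.076²) = 2·exp(−7.62432) = 0.00097685.
Union bound over 21 events: 21·0.00097685 = 0.02051.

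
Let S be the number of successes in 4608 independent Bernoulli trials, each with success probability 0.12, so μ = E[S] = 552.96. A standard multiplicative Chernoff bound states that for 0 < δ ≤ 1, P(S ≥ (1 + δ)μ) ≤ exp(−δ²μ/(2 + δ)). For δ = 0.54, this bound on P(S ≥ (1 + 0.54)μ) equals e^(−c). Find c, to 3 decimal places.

c = δ²μ/(2 + δ) = 0.54²·552.96/(2 + 0.54) = 63.4815.

63.482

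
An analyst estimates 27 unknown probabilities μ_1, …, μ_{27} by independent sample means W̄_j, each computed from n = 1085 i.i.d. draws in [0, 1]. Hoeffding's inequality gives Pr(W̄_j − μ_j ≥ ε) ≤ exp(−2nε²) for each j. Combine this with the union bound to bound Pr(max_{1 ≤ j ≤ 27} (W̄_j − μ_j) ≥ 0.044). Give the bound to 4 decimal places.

0.4044

Per-experiment Hoeffding bound: exp(−2·1085·0.044²) = exp(−4.20112) = 0.014979.
Union bound over 27 events: 27·0.014979 = 0.40443.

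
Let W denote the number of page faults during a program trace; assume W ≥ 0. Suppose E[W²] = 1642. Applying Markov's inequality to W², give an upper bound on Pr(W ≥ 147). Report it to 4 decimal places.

Since W ≥ 0, the event {W ≥ 147} is the same as {W² ≥ 21609}.
Markov's inequality applied to W² gives Pr(W² ≥ 21609) ≤ E[W²]/21609 = 1642/21609 = 0.0760.

0.0760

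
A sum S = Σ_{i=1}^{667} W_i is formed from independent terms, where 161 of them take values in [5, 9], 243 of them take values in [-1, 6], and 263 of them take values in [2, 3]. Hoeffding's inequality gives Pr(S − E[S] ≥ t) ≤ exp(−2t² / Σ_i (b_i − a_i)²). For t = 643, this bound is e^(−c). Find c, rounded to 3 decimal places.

Σ(b_i − a_i)² = 161·4² + 243·7² + 263·1² = 14746.
c = 2t² / 14746 = 2·643² / 14746 = 56.0761.

56.076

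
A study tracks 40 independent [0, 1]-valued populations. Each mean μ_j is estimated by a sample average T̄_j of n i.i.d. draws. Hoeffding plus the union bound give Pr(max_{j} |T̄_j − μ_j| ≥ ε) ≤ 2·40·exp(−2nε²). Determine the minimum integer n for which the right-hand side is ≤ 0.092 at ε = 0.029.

Need 2·40·exp(−2nε²) ≤ 0.092, i.e. exp(−2nε²) ≤ 0.092/80.
So 2nε² ≥ ln(80/0.092) = 6.767993.
Hence n ≥ 6.767993/(2·0.029²) = 4023.777.
The smallest integer n is 4024.

4024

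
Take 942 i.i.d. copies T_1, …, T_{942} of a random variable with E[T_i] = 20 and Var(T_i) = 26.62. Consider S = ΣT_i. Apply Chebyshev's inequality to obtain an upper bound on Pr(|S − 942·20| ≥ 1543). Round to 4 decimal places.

Var(S) = n·Var(T_i) = 942·26.62 = 25076.04.
Chebyshev: Pr(|S − 942·20| ≥ 1543) ≤ Var(S)/1543² = 25076.04/2380849 = 0.0105.

0.0105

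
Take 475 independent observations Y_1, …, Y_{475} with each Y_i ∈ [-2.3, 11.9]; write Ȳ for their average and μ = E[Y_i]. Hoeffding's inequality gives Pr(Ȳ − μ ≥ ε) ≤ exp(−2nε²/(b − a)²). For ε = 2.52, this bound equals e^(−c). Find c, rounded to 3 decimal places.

29.919

c = 2nε²/(b − a)² = 2·475·2.52² / 14.2² = 29.9191.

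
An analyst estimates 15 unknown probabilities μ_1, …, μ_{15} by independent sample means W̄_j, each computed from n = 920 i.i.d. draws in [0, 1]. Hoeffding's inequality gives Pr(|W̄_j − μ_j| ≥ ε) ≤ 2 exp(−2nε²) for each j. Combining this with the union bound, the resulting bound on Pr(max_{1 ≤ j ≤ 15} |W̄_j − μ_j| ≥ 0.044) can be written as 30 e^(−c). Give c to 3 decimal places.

3.562

Union bound over the 15 events: Pr(max_{1 ≤ j ≤ 15} |W̄_j − μ_j| ≥ 0.044) ≤ 15·2·exp(−2nε²) = 30 exp(−2·920·0.044²).
So c = 2·920·0.044² = 3.5622.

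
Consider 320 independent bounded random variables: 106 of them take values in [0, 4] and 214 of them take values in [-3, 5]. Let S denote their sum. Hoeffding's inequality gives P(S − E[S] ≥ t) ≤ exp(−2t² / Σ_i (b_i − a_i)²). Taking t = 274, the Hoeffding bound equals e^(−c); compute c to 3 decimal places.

Σ(b_i − a_i)² = 106·4² + 214·8² = 15392.
c = 2t² / 15392 = 2·274² / 15392 = 9.7552.

9.755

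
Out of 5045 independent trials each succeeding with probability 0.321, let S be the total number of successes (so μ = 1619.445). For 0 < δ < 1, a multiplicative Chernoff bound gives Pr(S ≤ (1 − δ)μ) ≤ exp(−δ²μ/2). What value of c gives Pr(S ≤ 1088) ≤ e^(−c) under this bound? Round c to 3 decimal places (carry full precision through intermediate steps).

87.201

Write 1088 = (1 − δ)μ, so δ = 1 − 1088/1619.445 = 0.3281649…
Then the exponent is δ²μ/2 = (μ − 1088)²/(2μ) = 87.200797.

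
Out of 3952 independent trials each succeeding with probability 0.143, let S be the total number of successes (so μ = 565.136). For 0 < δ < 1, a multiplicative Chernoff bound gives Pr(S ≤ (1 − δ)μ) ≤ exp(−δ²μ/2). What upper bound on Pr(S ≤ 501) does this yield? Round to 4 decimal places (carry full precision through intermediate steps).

0.0263

Write 501 = (1 − δ)μ, so δ = 1 − 501/565.136 = 0.1134877…
Then the exponent is δ²μ/2 = (μ − 501)²/(2μ) = 3.639324.
Bound = exp(−3.639324) = 0.02627.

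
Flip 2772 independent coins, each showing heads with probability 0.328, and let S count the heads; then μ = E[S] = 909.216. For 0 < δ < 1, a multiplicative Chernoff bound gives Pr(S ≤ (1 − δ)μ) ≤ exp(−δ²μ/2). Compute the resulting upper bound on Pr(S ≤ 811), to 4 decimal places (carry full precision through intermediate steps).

Write 811 = (1 − δ)μ, so δ = 1 − 811/909.216 = 0.1080227…
Then the exponent is δ²μ/2 = (μ − 811)²/(2μ) = 5.304781.
Bound = exp(−5.304781) = 0.00497.

0.0050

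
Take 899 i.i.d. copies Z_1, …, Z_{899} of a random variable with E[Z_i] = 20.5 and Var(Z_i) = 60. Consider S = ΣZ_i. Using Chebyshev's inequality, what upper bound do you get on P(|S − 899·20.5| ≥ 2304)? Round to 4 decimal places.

Var(S) = n·Var(Z_i) = 899·60 = 53940.
Chebyshev: P(|S − 899·20.5| ≥ 2304) ≤ Var(S)/2304² = 53940/5308416 = 0.0102.

0.0102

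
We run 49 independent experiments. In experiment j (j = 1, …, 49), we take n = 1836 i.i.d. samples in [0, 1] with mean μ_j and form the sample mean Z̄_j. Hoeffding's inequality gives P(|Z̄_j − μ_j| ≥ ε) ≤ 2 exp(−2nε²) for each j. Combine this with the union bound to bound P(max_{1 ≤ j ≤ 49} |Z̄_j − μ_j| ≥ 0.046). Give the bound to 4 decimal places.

Per-experiment Hoeffding bound: 2·exp(−2·1836·0.046²) = 2·exp(−7.76995) = 0.00084447.
Union bound over 49 events: 49·0.00084447 = 0.04138.

0.0414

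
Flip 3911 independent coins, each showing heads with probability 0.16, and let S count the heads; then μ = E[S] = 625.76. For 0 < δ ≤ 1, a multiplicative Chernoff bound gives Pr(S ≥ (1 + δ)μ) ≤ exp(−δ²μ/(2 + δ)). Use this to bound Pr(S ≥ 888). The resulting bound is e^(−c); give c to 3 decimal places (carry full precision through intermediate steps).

45.430

Write 888 = (1 + δ)μ, so δ = 888/625.76 − 1 = 0.4190744…
Then the exponent is δ²μ/(2 + δ) = (888 − μ)² / (μ·(2 + δ)) = 45.429802.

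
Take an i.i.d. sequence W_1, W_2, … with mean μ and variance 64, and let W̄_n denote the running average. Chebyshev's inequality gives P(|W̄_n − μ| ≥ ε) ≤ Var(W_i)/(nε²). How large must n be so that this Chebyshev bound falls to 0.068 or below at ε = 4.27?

52

Require 64/(n·4.27²) ≤ 0.068, i.e. n ≥ 64/(0.068·4.27²) = 51.620.
The smallest integer n is 52.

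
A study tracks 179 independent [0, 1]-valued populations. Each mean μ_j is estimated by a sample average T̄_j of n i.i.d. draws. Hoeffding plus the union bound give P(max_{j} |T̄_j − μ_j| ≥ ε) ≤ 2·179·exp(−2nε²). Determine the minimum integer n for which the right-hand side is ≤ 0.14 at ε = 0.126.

248

Need 2·179·exp(−2nε²) ≤ 0.14, i.e. exp(−2nε²) ≤ 0.14/358.
So 2nε² ≥ ln(358/0.14) = 7.846646.
Hence n ≥ 7.846646/(2·0.126²) = 247.123.
The smallest integer n is 248.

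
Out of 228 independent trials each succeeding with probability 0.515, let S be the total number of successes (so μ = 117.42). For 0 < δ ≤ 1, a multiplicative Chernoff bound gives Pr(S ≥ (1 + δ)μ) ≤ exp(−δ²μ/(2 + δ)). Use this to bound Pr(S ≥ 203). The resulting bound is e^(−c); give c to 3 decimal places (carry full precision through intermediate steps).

22.857

Write 203 = (1 + δ)μ, so δ = 203/117.42 − 1 = 0.7288367…
Then the exponent is δ²μ/(2 + δ) = (203 − μ)² / (μ·(2 + δ)) = 22.857301.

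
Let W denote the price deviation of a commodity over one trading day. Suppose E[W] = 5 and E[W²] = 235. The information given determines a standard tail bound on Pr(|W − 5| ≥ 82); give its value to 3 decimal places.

The first two moments determine the variance, so Chebyshev's inequality is the sharpest standard bound available.
Var(W) = E[W²] − (E[W])² = 235 − 25 = 210.
Chebyshev's inequality: Pr(|W − μ| ≥ t) ≤ Var(W)/t² = 210/6724 = 0.0312.

0.031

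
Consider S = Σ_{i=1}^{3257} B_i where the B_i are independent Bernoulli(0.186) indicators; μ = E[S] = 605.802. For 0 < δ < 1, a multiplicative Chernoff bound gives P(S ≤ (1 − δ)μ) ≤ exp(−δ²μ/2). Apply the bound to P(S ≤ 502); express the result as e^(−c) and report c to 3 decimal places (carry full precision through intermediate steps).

Write 502 = (1 − δ)μ, so δ = 1 − 502/605.802 = 0.1713464…
Then the exponent is δ²μ/2 = (μ − 502)²/(2μ) = 8.893050.

8.893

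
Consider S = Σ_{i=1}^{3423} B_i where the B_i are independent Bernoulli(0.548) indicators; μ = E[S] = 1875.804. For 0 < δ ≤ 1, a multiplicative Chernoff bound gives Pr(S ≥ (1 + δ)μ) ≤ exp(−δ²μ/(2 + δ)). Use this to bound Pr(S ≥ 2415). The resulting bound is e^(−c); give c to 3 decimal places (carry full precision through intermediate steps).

Write 2415 = (1 + δ)μ, so δ = 2415/1875.804 − 1 = 0.2874479…
Then the exponent is δ²μ/(2 + δ) = (2415 − μ)² / (μ·(2 + δ)) = 67.757075.

67.757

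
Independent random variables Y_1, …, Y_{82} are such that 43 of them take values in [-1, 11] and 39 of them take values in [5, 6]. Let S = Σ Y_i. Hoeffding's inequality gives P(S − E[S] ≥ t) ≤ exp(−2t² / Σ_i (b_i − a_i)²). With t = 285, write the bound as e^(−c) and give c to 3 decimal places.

Σ(b_i − a_i)² = 43·12² + 39·1² = 6231.
c = 2t² / 6231 = 2·285² / 6231 = 26.0713.

26.071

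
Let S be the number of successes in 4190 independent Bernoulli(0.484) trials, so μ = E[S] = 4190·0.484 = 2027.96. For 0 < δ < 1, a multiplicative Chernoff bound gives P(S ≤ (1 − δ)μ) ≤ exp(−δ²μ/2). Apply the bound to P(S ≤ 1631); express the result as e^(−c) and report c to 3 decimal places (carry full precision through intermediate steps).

38.851

Write 1631 = (1 − δ)μ, so δ = 1 − 1631/2027.96 = 0.1957435…
Then the exponent is δ²μ/2 = (μ − 1631)²/(2μ) = 38.851171.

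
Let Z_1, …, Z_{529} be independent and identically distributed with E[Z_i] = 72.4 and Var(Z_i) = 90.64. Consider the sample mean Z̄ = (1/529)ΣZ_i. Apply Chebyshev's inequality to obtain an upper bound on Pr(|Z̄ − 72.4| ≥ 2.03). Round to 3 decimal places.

Var(Z̄) = Var(Z_i)/n = 90.64/529 = 0.17134.
Chebyshev: Pr(|Z̄ − 72.4| ≥ 2.03) ≤ Var(Z̄)/(2.03)² = 90.64/(529·2.03²) = 0.0416.

0.042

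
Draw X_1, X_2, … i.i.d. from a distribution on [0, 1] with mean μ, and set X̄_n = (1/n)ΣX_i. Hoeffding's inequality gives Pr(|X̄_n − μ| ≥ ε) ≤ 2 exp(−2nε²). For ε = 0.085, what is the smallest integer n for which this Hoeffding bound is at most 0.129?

Require 2·exp(−2nε²) ≤ 0.129, i.e. 2nε² ≥ ln(2/0.129) = 2.741090.
So n ≥ 2.741090 / (2·0.085²) = 189.695.
The smallest integer n is 190.

190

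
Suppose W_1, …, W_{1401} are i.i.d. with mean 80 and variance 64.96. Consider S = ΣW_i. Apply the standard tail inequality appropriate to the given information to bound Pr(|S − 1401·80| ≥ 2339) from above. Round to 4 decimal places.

With mean and variance of each term known, Chebyshev's inequality bounds the deviation of the sum (or sample mean).
Var(S) = n·Var(W_i) = 1401·64.96 = 91008.96.
Chebyshev: Pr(|S − 1401·80| ≥ 2339) ≤ Var(S)/2339² = 91008.96/5470921 = 0.0166.

0.0166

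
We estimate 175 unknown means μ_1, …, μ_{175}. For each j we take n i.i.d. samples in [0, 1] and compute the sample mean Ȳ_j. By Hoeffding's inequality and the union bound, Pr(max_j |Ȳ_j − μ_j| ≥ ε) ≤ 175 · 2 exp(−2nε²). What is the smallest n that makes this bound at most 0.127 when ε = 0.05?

Need 2·175·exp(−2nε²) ≤ 0.127, i.e. exp(−2nε²) ≤ 0.127/350.
So 2nε² ≥ ln(350/0.127) = 7.921501.
Hence n ≥ 7.921501/(2·0.05²) = 1584.300.
The smallest integer n is 1585.

1585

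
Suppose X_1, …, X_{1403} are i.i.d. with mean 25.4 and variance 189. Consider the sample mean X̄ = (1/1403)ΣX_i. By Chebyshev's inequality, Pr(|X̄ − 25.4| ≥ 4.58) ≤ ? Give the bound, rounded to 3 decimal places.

0.006

Var(X̄) = Var(X_i)/n = 189/1403 = 0.13471.
Chebyshev: Pr(|X̄ − 25.4| ≥ 4.58) ≤ Var(X̄)/(4.58)² = 189/(1403·4.58²) = 0.0064.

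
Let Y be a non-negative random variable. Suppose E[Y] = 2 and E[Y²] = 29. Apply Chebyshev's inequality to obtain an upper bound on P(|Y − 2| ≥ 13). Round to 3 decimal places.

Var(Y) = E[Y²] − (E[Y])² = 29 − 4 = 25.
Chebyshev's inequality: P(|Y − μ| ≥ t) ≤ Var(Y)/t² = 25/169 = 0.1479.

0.148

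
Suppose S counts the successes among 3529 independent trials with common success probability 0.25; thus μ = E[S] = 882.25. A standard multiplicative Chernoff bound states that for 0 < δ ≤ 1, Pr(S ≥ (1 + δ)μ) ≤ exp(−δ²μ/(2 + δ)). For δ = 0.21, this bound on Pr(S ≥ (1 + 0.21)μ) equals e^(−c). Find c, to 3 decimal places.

c = δ²μ/(2 + δ) = 0.21²·882.25/(2 + 0.21) = 17.6051.

17.605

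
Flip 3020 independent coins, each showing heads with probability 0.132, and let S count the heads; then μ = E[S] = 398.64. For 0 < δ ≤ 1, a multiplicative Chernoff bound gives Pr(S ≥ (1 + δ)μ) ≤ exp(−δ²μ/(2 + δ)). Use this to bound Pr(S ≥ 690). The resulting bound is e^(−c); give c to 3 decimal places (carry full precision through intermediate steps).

77.979

Write 690 = (1 + δ)μ, so δ = 690/398.64 − 1 = 0.730885…
Then the exponent is δ²μ/(2 + δ) = (690 − μ)² / (μ·(2 + δ)) = 77.978624.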